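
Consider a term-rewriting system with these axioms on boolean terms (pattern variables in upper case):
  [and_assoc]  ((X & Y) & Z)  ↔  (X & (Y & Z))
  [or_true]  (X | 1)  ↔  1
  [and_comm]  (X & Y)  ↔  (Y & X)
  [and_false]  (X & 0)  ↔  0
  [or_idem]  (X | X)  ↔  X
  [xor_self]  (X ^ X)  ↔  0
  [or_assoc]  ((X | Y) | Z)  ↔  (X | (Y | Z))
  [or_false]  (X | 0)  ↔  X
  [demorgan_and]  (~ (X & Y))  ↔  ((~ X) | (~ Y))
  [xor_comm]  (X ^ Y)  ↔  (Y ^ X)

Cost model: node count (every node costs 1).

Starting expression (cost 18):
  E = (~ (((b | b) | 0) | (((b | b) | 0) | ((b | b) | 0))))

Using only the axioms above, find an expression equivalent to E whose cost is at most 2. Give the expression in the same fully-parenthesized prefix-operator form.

(~ b)   [cost 2]

(1) (((b | b) | 0) | ((b | b) | 0))  =[or_idem →]=  ((b | b) | 0)    ⊢ (~ (((b | b) | 0) | ((b | b) | 0)))
(2) (((b | b) | 0) | ((b | b) | 0))  =[or_idem →]=  ((b | b) | 0)    ⊢ (~ ((b | b) | 0))
(3) ((b | b) | 0)  =[or_false →]=  (b | b)    ⊢ (~ (b | b))
(4) (b | b)  =[or_idem →]=  b    ⊢ cost 2, within 2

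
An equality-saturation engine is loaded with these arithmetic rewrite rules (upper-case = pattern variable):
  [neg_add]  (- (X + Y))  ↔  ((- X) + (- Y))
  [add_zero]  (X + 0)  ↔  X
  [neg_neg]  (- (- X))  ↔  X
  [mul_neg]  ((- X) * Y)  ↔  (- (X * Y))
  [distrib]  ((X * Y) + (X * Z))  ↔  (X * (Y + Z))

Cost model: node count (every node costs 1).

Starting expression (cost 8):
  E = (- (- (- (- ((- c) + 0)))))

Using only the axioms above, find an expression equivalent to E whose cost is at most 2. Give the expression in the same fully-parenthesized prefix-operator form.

(- c)   [cost 2]

step 1: add_zero (→) rewrites ((- c) + 0) into (- c), now (- (- (- (- (- c)))))
step 2: neg_neg (→) rewrites (- (- (- (- (- c))))) into (- (- (- c)))
step 3: neg_neg (→) rewrites (- (- c)) into c, reaching cost 2 (bound 2)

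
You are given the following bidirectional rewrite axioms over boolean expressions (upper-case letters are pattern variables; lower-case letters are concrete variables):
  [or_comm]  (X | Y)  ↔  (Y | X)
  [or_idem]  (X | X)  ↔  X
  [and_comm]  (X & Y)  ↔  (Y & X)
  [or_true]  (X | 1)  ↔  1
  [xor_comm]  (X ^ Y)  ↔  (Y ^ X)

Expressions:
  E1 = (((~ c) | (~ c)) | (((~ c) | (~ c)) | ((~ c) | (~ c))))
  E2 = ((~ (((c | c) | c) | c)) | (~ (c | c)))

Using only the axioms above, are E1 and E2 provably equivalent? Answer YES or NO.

YES

(1) (((~ c) | (~ c)) | ((~ c) | (~ c)))  =[or_idem →]=  ((~ c) | (~ c))    ⊢ (((~ c) | (~ c)) | ((~ c) | (~ c)))
(2) (((~ c) | (~ c)) | ((~ c) | (~ c)))  =[or_idem →]=  ((~ c) | (~ c))
(3) ((~ c) | (~ c))  =[or_idem →]=  (~ c)
(4) c  =[or_idem ←]=  (c | c)    ⊢ (~ (c | c))
(5) (~ (c | c))  =[or_idem ←]=  ((~ (c | c)) | (~ (c | c)))
(6) c  =[or_idem ←]=  (c | c)    ⊢ ((~ ((c | c) | c)) | (~ (c | c)))
(7) c  =[or_idem ←]=  (c | c)    ⊢ E2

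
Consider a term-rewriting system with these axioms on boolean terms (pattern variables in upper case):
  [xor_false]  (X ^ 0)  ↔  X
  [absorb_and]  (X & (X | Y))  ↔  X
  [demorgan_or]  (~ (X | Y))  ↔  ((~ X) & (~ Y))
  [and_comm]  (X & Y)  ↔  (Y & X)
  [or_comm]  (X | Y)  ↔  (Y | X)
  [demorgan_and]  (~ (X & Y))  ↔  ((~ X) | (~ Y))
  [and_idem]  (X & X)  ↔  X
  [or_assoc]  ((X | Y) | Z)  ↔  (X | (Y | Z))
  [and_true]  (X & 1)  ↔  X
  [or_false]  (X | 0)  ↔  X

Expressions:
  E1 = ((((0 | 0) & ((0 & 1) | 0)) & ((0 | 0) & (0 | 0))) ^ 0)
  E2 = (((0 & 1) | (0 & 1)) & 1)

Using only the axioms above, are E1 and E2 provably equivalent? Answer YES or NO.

(1) (0 & 1)  =[and_true →]=  0    ⊢ ((((0 | 0) & (0 | 0)) & ((0 | 0) & (0 | 0))) ^ 0)
(2) (((0 | 0) & (0 | 0)) & ((0 | 0) & (0 | 0)))  =[and_idem →]=  ((0 | 0) & (0 | 0))    ⊢ (((0 | 0) & (0 | 0)) ^ 0)
(3) (((0 | 0) & (0 | 0)) ^ 0)  =[xor_false →]=  ((0 | 0) & (0 | 0))
(4) ((0 | 0) & (0 | 0))  =[and_idem →]=  (0 | 0)
(5) (0 | 0)  =[and_true ←]=  ((0 | 0) & 1)
(6) 0  =[and_true ←]=  (0 & 1)    ⊢ ((0 | (0 & 1)) & 1)
(7) 0  =[and_true ←]=  (0 & 1)    ⊢ E2

YES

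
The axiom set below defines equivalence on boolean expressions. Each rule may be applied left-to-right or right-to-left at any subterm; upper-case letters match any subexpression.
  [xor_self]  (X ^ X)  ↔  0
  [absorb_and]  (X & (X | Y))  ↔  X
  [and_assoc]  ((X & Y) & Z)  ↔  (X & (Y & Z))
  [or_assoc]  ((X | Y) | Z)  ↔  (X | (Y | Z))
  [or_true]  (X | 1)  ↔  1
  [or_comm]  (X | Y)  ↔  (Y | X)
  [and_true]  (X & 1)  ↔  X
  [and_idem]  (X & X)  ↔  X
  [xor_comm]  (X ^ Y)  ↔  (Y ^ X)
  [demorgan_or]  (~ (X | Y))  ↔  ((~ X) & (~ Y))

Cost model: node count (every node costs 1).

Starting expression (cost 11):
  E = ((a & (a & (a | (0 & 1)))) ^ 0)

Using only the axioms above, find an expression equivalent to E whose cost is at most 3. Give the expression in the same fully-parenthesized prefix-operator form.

(a ^ 0)   [cost 3]

(1) (0 & 1)  =[and_true →]=  0    ⊢ ((a & (a & (a | 0))) ^ 0)
(2) (a & (a | 0))  =[absorb_and →]=  a    ⊢ ((a & a) ^ 0)
(3) (a & a)  =[and_idem →]=  a    ⊢ cost 3, within 3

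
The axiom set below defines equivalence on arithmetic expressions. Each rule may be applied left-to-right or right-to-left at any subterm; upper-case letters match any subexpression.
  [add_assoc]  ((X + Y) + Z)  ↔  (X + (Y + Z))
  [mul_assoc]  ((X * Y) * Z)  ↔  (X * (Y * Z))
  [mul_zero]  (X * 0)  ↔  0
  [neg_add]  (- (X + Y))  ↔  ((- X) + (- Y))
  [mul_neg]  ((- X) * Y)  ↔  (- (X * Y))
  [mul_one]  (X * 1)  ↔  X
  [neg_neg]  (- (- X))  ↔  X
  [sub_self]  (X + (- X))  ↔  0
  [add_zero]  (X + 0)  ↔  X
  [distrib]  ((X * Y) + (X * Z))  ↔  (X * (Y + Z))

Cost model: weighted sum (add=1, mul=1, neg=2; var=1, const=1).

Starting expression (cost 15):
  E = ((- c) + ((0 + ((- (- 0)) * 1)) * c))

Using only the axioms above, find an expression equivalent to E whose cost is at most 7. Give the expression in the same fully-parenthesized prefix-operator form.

((- c) + (0 * c))   [cost 7]

1. [neg_neg →] (- (- 0))  →  0;  E = ((- c) + ((0 + (0 * 1)) * c))
2. [mul_one →] (0 * 1)  →  0;  E = ((- c) + ((0 + 0) * c))
3. [add_zero →] (0 + 0)  →  0;  cost 7 ≤ 7, done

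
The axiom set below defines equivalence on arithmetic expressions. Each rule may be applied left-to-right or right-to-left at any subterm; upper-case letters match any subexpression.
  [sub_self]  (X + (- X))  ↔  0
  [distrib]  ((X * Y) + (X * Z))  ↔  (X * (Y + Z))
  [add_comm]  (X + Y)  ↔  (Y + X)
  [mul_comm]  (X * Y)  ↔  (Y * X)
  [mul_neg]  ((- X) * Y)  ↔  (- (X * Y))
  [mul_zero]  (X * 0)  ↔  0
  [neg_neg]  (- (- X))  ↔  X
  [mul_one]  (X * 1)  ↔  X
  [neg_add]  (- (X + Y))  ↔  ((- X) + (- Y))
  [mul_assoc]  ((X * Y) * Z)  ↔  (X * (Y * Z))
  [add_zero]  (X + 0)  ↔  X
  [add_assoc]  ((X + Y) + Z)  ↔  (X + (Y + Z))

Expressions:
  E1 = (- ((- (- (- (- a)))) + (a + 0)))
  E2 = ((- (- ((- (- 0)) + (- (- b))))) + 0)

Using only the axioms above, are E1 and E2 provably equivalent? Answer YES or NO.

The axioms are sound identities: if E1 ↔* E2 then E1 and E2 evaluate identically under any assignment.
Under a=0, b=1: E1 evaluates to 0, E2 to 1. Distinct ⇒ no rewrite sequence connects them.

NO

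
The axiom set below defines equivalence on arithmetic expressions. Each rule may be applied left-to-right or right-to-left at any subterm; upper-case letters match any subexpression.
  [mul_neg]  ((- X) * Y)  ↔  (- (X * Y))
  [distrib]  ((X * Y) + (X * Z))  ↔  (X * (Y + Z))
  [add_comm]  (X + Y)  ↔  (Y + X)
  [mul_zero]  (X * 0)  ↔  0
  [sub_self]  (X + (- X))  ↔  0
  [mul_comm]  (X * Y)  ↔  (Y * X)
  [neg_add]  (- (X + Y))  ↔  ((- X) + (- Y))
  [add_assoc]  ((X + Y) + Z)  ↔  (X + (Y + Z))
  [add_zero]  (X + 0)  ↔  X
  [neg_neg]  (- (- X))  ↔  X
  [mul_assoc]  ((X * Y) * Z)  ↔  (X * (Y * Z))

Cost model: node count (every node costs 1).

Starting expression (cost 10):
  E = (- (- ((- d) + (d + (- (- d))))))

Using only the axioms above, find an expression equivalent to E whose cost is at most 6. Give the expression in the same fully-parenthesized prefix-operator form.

1. [add_comm →] ((- d) + (d + (- (- d))))  →  ((d + (- (- d))) + (- d));  E = (- (- ((d + (- (- d))) + (- d))))
2. [neg_neg →] (- (- d))  →  d;  E = (- (- ((d + d) + (- d))))
3. [neg_neg →] (- (- ((d + d) + (- d))))  →  ((d + d) + (- d));  cost 6 ≤ 6, done

((d + d) + (- d))   [cost 6]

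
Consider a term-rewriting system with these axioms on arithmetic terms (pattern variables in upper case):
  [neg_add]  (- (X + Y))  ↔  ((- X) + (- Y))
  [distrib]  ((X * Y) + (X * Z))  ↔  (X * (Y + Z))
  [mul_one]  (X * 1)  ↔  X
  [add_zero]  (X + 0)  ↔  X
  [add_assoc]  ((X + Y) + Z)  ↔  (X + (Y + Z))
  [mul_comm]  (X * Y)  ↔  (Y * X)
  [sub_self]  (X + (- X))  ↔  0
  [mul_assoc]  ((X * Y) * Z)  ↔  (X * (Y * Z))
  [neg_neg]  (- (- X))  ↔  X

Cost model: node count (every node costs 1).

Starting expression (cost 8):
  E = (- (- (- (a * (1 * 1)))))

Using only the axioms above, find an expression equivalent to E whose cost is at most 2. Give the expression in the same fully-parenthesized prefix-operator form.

1. [neg_neg →] (- (- (- (a * (1 * 1)))))  →  (- (a * (1 * 1)))
2. [mul_one →] (1 * 1)  →  1;  E = (- (a * 1))
3. [mul_one →] (a * 1)  →  a;  cost 2 ≤ 2, done

(- a)   [cost 2]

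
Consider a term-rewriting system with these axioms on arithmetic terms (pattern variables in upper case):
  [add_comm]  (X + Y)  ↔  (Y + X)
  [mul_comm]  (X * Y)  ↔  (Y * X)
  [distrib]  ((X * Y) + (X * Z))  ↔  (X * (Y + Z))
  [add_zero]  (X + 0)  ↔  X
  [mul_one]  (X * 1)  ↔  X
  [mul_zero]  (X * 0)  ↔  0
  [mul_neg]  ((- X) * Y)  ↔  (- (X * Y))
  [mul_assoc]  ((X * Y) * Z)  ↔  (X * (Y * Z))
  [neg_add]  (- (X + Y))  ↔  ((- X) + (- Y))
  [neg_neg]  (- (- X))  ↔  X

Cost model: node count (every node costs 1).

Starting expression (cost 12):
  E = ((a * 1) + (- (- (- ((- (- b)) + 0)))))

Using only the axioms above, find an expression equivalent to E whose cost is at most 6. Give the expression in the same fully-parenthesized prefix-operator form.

1. [neg_neg →] (- (- b))  →  b;  E = ((a * 1) + (- (- (- (b + 0)))))
2. [add_zero →] (b + 0)  →  b;  E = ((a * 1) + (- (- (- b))))
3. [neg_neg →] (- (- b))  →  b;  cost 6 ≤ 6, done

((a * 1) + (- b))   [cost 6]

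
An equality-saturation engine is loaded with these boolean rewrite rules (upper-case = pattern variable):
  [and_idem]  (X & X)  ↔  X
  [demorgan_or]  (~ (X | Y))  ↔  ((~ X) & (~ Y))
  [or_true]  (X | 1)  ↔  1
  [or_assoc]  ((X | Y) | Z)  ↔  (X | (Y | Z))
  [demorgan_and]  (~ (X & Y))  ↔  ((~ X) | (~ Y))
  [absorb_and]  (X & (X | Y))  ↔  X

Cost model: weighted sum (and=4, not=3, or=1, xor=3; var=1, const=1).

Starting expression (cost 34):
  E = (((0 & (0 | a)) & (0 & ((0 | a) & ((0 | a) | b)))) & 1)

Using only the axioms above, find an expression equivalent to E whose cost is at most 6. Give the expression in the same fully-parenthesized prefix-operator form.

(0 & 1)   [cost 6]

1. [absorb_and →] ((0 | a) & ((0 | a) | b))  →  (0 | a);  E = (((0 & (0 | a)) & (0 & (0 | a))) & 1)
2. [and_idem →] ((0 & (0 | a)) & (0 & (0 | a)))  →  (0 & (0 | a));  E = ((0 & (0 | a)) & 1)
3. [absorb_and →] (0 & (0 | a))  →  0;  cost 6 ≤ 6, done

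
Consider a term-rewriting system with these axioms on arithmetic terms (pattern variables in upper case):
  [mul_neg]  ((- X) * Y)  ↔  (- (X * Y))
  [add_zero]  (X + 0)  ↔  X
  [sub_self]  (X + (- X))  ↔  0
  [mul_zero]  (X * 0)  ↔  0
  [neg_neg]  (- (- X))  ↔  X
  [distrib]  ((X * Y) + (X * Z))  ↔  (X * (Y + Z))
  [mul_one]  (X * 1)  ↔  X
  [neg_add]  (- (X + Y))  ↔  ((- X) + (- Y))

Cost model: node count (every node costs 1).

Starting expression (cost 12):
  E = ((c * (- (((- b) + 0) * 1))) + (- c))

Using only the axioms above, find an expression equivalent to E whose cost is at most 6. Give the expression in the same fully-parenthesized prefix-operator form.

((c * b) + (- c))   [cost 6]

step 1: add_zero (→) rewrites ((- b) + 0) into (- b), now ((c * (- ((- b) * 1))) + (- c))
step 2: mul_neg (→) rewrites ((- b) * 1) into (- (b * 1)), now ((c * (- (- (b * 1)))) + (- c))
step 3: mul_one (→) rewrites (b * 1) into b, now ((c * (- (- b))) + (- c))
step 4: neg_neg (→) rewrites (- (- b)) into b, reaching cost 6 (bound 6)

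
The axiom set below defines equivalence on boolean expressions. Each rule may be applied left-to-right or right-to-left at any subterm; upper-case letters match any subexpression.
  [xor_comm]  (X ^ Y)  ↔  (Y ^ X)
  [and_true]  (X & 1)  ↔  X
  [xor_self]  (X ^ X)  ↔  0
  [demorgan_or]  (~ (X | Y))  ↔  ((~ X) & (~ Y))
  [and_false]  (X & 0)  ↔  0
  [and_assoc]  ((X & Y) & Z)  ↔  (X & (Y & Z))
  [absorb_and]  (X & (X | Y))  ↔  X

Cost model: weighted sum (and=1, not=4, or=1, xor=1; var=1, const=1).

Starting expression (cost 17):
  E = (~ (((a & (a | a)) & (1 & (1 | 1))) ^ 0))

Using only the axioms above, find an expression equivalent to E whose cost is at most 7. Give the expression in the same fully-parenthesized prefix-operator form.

(1) (1 & (1 | 1))  =[absorb_and →]=  1    ⊢ (~ (((a & (a | a)) & 1) ^ 0))
(2) ((a & (a | a)) & 1)  =[and_true →]=  (a & (a | a))    ⊢ (~ ((a & (a | a)) ^ 0))
(3) (a & (a | a))  =[absorb_and →]=  a    ⊢ cost 7, within 7

(~ (a ^ 0))   [cost 7]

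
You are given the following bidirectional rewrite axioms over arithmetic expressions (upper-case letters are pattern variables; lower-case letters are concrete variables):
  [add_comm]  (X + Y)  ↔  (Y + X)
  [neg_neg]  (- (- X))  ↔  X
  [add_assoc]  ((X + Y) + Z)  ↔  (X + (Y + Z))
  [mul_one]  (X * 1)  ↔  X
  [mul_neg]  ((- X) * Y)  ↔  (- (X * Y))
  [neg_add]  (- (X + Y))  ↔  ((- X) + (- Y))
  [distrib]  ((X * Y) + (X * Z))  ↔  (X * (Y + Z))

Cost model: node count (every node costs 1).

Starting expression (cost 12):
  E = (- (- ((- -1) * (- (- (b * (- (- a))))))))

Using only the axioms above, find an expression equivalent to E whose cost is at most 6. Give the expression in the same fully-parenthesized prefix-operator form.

(1) (- (- a))  =[neg_neg →]=  a    ⊢ (- (- ((- -1) * (- (- (b * a))))))
(2) (- (- (b * a)))  =[neg_neg →]=  (b * a)    ⊢ (- (- ((- -1) * (b * a))))
(3) (- (- ((- -1) * (b * a))))  =[neg_neg →]=  ((- -1) * (b * a))    ⊢ cost 6, within 6

((- -1) * (b * a))   [cost 6]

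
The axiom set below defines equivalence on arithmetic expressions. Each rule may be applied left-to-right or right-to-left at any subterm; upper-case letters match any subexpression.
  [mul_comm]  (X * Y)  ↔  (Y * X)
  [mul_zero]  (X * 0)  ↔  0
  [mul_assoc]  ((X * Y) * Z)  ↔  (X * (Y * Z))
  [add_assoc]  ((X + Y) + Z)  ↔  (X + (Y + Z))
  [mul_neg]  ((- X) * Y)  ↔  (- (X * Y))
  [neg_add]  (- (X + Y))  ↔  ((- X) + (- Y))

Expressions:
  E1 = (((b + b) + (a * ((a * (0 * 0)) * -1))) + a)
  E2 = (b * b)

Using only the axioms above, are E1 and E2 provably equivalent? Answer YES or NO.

NO

Every axiom is a valid identity, so a rewrite proof would force E1 and E2 to agree under every assignment.
At a=0, b=1: E1 = 2 but E2 = 1; they differ, so no derivation exists.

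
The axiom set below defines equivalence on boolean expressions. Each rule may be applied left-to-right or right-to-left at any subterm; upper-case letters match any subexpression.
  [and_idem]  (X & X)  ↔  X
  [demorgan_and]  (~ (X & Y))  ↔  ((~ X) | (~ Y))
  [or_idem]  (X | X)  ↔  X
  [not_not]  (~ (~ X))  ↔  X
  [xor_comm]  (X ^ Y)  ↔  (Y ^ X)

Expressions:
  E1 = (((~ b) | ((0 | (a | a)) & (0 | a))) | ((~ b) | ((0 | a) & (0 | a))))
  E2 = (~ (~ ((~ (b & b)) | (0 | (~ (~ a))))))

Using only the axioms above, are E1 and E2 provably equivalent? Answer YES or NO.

YES

1. [or_idem →] (a | a)  →  a;  E1 = (((~ b) | ((0 | a) & (0 | a))) | ((~ b) | ((0 | a) & (0 | a))))
2. [or_idem →] (((~ b) | ((0 | a) & (0 | a))) | ((~ b) | ((0 | a) & (0 | a))))  →  ((~ b) | ((0 | a) & (0 | a)))
3. [and_idem →] ((0 | a) & (0 | a))  →  (0 | a);  E1 = ((~ b) | (0 | a))
4. [not_not ←] ((~ b) | (0 | a))  →  (~ (~ ((~ b) | (0 | a))))
5. [not_not ←] a  →  (~ (~ a));  E1 = (~ (~ ((~ b) | (0 | (~ (~ a))))))
6. [and_idem ←] b  →  (b & b);  this is E2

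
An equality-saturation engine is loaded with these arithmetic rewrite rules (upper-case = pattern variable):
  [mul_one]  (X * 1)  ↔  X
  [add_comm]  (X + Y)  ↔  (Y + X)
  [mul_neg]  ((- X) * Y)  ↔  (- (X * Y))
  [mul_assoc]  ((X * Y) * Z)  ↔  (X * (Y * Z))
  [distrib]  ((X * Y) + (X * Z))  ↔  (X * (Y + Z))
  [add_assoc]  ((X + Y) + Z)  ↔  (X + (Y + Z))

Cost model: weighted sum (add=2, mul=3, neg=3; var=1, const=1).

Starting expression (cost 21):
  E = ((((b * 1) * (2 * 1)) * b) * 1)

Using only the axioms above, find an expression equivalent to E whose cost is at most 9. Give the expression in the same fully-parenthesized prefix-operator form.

((b * 2) * b)   [cost 9]

1. [mul_one →] (b * 1)  →  b;  E = (((b * (2 * 1)) * b) * 1)
2. [mul_one →] (2 * 1)  →  2;  E = (((b * 2) * b) * 1)
3. [mul_one →] (((b * 2) * b) * 1)  →  ((b * 2) * b);  cost 9 ≤ 9, done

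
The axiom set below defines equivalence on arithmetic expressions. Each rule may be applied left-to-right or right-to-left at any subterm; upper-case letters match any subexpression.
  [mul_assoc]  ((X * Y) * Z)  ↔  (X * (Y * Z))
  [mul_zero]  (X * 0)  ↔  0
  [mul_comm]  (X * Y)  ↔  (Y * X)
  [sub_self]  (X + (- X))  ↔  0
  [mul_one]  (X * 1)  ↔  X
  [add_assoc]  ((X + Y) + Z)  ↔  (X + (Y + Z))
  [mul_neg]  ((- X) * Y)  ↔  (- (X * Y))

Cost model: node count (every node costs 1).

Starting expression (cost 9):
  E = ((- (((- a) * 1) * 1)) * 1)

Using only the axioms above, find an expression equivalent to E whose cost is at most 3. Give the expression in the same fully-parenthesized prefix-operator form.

step 1: mul_one (→) rewrites ((- a) * 1) into (- a), now ((- ((- a) * 1)) * 1)
step 2: mul_one (→) rewrites ((- a) * 1) into (- a), now ((- (- a)) * 1)
step 3: mul_one (→) rewrites ((- (- a)) * 1) into (- (- a)), reaching cost 3 (bound 3)

(- (- a))   [cost 3]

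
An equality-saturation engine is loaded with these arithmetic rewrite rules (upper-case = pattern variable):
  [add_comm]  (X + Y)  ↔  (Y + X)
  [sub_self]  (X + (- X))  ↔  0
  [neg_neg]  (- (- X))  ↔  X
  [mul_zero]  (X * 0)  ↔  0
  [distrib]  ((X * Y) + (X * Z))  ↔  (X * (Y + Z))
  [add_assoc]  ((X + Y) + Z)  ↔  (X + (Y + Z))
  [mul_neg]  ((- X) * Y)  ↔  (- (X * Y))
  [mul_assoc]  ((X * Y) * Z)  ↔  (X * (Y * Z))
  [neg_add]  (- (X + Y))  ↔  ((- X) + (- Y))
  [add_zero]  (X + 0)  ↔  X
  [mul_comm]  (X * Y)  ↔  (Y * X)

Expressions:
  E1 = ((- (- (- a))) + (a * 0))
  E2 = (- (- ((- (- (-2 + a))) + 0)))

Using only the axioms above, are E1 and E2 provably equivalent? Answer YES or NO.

The axioms are sound identities: if E1 ↔* E2 then E1 and E2 evaluate identically under any assignment.
Under a=0: E1 evaluates to 0, E2 to -2. Distinct ⇒ no rewrite sequence connects them.

NO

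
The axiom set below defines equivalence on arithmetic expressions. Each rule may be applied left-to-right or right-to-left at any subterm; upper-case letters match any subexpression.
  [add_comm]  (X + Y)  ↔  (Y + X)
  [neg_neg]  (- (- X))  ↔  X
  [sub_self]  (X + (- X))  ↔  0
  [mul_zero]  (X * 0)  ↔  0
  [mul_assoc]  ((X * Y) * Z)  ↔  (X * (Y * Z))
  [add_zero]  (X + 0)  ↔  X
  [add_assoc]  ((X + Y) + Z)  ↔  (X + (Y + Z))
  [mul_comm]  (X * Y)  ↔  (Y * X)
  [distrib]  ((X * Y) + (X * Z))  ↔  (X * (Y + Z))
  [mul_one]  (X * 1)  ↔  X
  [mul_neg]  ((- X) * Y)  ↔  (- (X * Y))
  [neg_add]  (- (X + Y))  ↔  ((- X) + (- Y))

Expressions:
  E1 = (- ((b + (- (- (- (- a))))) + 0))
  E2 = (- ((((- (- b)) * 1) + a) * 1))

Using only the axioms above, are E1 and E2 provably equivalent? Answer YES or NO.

YES

step 1: neg_neg (→) rewrites (- (- (- a))) into (- a), now (- ((b + (- (- a))) + 0))
step 2: neg_neg (→) rewrites (- (- a)) into a, now (- ((b + a) + 0))
step 3: add_zero (→) rewrites ((b + a) + 0) into (b + a), now (- (b + a))
step 4: neg_neg (←) rewrites b into (- (- b)), now (- ((- (- b)) + a))
step 5: mul_one (←) rewrites ((- (- b)) + a) into (((- (- b)) + a) * 1), now (- (((- (- b)) + a) * 1))
step 6: mul_one (←) rewrites (- (- b)) into ((- (- b)) * 1), which is E2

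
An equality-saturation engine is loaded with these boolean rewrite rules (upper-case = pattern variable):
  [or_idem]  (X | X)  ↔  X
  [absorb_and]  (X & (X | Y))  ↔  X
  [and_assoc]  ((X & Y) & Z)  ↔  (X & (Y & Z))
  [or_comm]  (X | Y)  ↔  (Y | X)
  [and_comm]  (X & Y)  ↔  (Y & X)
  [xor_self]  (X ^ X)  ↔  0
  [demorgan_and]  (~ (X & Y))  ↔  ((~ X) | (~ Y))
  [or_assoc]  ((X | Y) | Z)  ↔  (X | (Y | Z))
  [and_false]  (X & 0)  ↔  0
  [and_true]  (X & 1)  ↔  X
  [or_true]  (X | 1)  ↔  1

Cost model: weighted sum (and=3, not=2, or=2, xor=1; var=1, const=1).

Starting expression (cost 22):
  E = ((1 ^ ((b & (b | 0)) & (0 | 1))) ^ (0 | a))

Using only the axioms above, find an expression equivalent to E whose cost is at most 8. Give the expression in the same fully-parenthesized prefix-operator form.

((1 ^ b) ^ (0 | a))   [cost 8]

step 1: absorb_and (→) rewrites (b & (b | 0)) into b, now ((1 ^ (b & (0 | 1))) ^ (0 | a))
step 2: or_true (→) rewrites (0 | 1) into 1, now ((1 ^ (b & 1)) ^ (0 | a))
step 3: and_true (→) rewrites (b & 1) into b, reaching cost 8 (bound 8)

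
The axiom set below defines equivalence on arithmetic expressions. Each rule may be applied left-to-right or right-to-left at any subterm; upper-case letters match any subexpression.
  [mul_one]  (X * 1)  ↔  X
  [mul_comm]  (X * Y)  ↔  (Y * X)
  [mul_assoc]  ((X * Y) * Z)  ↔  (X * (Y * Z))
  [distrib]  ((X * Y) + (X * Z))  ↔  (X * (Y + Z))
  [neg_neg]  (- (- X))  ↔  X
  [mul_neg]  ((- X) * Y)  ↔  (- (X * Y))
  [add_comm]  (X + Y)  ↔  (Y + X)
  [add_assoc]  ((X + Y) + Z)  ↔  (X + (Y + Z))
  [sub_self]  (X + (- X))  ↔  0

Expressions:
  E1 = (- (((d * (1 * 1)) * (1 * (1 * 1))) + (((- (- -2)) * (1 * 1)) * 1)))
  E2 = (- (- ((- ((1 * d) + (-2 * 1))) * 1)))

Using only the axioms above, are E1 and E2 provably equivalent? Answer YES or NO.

(1) (- (- -2))  =[neg_neg →]=  -2    ⊢ (- (((d * (1 * 1)) * (1 * (1 * 1))) + ((-2 * (1 * 1)) * 1)))
(2) (1 * (1 * 1))  =[mul_comm →]=  ((1 * 1) * 1)    ⊢ (- (((d * (1 * 1)) * ((1 * 1) * 1)) + ((-2 * (1 * 1)) * 1)))
(3) (1 * 1)  =[mul_one →]=  1    ⊢ (- (((d * (1 * 1)) * ((1 * 1) * 1)) + ((-2 * 1) * 1)))
(4) ((1 * 1) * 1)  =[mul_one →]=  (1 * 1)    ⊢ (- (((d * (1 * 1)) * (1 * 1)) + ((-2 * 1) * 1)))
(5) (1 * 1)  =[mul_one →]=  1    ⊢ (- (((d * 1) * (1 * 1)) + ((-2 * 1) * 1)))
(6) ((-2 * 1) * 1)  =[mul_one →]=  (-2 * 1)    ⊢ (- (((d * 1) * (1 * 1)) + (-2 * 1)))
(7) (1 * 1)  =[mul_one →]=  1    ⊢ (- (((d * 1) * 1) + (-2 * 1)))
(8) (-2 * 1)  =[mul_one →]=  -2    ⊢ (- (((d * 1) * 1) + -2))
(9) (d * 1)  =[mul_one →]=  d    ⊢ (- ((d * 1) + -2))
(10) -2  =[mul_one ←]=  (-2 * 1)    ⊢ (- ((d * 1) + (-2 * 1)))
(11) (d * 1)  =[mul_comm →]=  (1 * d)    ⊢ (- ((1 * d) + (-2 * 1)))
(12) (- ((1 * d) + (-2 * 1)))  =[mul_one ←]=  ((- ((1 * d) + (-2 * 1))) * 1)
(13) ((- ((1 * d) + (-2 * 1))) * 1)  =[neg_neg ←]=  (- (- ((- ((1 * d) + (-2 * 1))) * 1)))    ⊢ E2

YES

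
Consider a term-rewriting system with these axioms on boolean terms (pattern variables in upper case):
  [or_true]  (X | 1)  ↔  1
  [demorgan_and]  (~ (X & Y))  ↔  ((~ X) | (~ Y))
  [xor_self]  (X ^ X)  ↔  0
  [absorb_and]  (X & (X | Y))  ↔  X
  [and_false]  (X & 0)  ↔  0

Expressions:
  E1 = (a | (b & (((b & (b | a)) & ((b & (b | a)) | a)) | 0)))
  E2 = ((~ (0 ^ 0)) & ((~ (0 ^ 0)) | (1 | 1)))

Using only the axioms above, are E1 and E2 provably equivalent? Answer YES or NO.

All listed rules preserve value, hence provable equivalence implies equal values everywhere; look for a separating assignment.
a=0, b=0 gives E1 ↦ 0, E2 ↦ 1; values differ ⇒ not provably equivalent.

NO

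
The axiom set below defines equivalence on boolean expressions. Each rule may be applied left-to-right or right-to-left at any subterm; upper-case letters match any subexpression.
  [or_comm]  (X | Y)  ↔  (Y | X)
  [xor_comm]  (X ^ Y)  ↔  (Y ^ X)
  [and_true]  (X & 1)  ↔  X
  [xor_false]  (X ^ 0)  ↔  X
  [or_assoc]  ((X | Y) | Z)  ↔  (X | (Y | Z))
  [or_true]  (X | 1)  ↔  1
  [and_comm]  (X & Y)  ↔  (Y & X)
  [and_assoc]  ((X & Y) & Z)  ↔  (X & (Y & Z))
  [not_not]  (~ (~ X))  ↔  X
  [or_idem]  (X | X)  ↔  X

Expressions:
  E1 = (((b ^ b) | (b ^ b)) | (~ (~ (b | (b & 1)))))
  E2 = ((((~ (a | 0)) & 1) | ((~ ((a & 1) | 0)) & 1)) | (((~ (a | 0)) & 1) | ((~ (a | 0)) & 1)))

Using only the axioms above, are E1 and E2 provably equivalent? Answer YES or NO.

NO

All listed rules preserve value, hence provable equivalence implies equal values everywhere; look for a separating assignment.
a=0, b=0 gives E1 ↦ 0, E2 ↦ 1; values differ ⇒ not provably equivalent.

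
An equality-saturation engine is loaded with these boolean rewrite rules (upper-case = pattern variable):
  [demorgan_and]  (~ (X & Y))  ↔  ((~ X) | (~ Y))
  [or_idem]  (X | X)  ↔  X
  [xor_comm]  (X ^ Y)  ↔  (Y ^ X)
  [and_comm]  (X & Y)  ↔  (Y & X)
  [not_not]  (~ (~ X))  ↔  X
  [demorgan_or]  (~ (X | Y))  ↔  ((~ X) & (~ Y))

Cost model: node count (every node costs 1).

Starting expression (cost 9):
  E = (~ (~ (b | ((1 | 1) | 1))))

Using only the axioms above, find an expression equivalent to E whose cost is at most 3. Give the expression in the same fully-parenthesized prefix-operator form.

1. [not_not →] (~ (~ (b | ((1 | 1) | 1))))  →  (b | ((1 | 1) | 1))
2. [or_idem →] (1 | 1)  →  1;  E = (b | (1 | 1))
3. [or_idem →] (1 | 1)  →  1;  cost 3 ≤ 3, done

(b | 1)   [cost 3]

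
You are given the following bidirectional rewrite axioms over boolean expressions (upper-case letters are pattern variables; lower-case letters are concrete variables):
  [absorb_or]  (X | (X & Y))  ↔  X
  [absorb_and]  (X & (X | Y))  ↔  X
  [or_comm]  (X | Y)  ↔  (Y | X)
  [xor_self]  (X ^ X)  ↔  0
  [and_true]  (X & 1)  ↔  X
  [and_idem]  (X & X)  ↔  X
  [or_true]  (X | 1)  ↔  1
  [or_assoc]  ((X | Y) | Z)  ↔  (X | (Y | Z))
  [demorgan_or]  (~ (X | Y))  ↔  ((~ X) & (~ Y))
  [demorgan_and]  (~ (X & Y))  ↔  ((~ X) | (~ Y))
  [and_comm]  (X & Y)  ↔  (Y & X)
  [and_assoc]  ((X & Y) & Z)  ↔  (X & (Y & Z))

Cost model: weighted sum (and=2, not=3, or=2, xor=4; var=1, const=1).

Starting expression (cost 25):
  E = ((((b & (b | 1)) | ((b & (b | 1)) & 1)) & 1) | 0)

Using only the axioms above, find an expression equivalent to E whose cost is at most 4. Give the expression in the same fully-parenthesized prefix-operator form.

(1) ((b & (b | 1)) | ((b & (b | 1)) & 1))  =[absorb_or →]=  (b & (b | 1))    ⊢ (((b & (b | 1)) & 1) | 0)
(2) (b & (b | 1))  =[absorb_and →]=  b    ⊢ ((b & 1) | 0)
(3) (b & 1)  =[and_true →]=  b    ⊢ cost 4, within 4

(b | 0)   [cost 4]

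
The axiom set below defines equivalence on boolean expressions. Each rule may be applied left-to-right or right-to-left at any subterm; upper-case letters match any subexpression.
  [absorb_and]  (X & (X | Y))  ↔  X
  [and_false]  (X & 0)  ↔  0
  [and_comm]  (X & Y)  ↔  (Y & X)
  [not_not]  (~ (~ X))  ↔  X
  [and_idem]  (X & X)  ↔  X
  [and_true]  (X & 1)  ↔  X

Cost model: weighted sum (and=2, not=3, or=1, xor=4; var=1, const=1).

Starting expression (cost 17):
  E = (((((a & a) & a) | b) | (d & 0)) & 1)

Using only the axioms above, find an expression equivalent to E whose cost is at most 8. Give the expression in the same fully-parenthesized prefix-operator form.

step 1: and_idem (→) rewrites (a & a) into a, now ((((a & a) | b) | (d & 0)) & 1)
step 2: and_true (→) rewrites ((((a & a) | b) | (d & 0)) & 1) into (((a & a) | b) | (d & 0))
step 3: and_idem (→) rewrites (a & a) into a, reaching cost 8 (bound 8)

((a | b) | (d & 0))   [cost 8]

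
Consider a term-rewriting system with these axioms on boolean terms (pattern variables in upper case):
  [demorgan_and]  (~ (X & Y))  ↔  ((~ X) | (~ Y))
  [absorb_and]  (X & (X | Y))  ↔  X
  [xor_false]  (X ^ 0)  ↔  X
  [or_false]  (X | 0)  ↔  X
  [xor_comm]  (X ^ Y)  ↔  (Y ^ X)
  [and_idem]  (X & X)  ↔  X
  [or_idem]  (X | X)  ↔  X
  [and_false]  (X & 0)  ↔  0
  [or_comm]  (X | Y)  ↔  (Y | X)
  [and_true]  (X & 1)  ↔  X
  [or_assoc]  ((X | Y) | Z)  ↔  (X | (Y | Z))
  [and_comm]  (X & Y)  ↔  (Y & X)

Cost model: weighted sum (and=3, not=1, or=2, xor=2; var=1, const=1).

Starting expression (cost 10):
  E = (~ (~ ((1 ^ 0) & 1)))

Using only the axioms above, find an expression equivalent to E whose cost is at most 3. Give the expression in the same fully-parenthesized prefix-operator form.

step 1: xor_false (→) rewrites (1 ^ 0) into 1, now (~ (~ (1 & 1)))
step 2: demorgan_and (→) rewrites (~ (1 & 1)) into ((~ 1) | (~ 1)), now (~ ((~ 1) | (~ 1)))
step 3: or_idem (→) rewrites ((~ 1) | (~ 1)) into (~ 1), reaching cost 3 (bound 3)

(~ (~ 1))   [cost 3]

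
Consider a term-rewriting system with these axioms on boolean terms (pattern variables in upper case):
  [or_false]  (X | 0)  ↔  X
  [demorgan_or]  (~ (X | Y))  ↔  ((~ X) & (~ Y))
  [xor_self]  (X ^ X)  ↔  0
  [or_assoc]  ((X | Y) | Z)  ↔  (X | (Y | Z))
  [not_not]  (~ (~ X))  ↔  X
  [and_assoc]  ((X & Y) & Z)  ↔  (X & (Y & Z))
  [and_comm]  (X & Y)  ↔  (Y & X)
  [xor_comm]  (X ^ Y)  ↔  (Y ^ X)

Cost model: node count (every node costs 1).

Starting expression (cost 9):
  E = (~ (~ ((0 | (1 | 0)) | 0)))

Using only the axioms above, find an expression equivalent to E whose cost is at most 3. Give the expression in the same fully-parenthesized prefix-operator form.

(0 | 1)   [cost 3]

step 1: not_not (→) rewrites (~ (~ ((0 | (1 | 0)) | 0))) into ((0 | (1 | 0)) | 0)
step 2: or_false (→) rewrites (1 | 0) into 1, now ((0 | 1) | 0)
step 3: or_false (→) rewrites ((0 | 1) | 0) into (0 | 1), reaching cost 3 (bound 3)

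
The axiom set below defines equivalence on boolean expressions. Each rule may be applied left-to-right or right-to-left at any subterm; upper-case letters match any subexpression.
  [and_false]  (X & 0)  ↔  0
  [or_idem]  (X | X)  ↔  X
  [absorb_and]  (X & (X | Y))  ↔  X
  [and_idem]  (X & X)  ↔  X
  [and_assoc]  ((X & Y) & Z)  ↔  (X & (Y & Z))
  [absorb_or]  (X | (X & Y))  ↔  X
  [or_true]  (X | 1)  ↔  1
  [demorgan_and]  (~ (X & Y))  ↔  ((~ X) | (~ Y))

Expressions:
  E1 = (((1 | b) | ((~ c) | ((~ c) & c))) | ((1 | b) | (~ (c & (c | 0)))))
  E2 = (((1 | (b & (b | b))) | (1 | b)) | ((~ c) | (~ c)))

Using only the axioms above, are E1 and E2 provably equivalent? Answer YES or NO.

step 1: absorb_and (→) rewrites (c & (c | 0)) into c, now (((1 | b) | ((~ c) | ((~ c) & c))) | ((1 | b) | (~ c)))
step 2: absorb_or (→) rewrites ((~ c) | ((~ c) & c)) into (~ c), now (((1 | b) | (~ c)) | ((1 | b) | (~ c)))
step 3: or_idem (→) rewrites (((1 | b) | (~ c)) | ((1 | b) | (~ c))) into ((1 | b) | (~ c))
step 4: or_idem (←) rewrites (1 | b) into ((1 | b) | (1 | b)), now (((1 | b) | (1 | b)) | (~ c))
step 5: or_idem (←) rewrites (~ c) into ((~ c) | (~ c)), now (((1 | b) | (1 | b)) | ((~ c) | (~ c)))
step 6: absorb_and (←) rewrites b into (b & (b | b)), which is E2

YES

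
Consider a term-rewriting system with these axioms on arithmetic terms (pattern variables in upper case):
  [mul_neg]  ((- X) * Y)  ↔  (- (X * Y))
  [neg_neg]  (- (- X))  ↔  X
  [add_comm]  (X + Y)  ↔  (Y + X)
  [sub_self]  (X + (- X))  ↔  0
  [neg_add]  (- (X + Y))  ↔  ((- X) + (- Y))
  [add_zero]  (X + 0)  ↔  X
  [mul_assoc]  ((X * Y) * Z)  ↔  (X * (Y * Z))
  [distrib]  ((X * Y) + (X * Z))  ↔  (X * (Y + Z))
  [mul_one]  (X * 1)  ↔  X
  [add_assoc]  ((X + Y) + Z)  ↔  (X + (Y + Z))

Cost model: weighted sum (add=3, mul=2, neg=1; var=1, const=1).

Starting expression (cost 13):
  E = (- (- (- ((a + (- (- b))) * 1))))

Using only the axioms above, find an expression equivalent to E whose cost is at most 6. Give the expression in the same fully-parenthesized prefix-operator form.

(1) (- (- b))  =[neg_neg →]=  b    ⊢ (- (- (- ((a + b) * 1))))
(2) (- (- ((a + b) * 1)))  =[neg_neg →]=  ((a + b) * 1)    ⊢ (- ((a + b) * 1))
(3) ((a + b) * 1)  =[mul_one →]=  (a + b)    ⊢ cost 6, within 6

(- (a + b))   [cost 6]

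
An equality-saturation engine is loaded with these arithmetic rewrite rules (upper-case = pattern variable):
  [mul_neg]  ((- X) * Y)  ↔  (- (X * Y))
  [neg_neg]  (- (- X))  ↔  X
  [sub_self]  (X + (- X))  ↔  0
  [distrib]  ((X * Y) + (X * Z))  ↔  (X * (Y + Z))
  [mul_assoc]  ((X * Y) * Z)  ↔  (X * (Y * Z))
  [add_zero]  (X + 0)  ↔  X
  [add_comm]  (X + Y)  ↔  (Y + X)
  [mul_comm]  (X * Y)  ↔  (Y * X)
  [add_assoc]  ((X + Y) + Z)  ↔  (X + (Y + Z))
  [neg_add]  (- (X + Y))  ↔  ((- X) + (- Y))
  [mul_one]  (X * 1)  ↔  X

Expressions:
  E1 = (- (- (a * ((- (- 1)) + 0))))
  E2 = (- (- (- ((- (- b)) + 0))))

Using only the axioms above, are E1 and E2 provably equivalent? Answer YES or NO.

NO

Every axiom is a valid identity, so a rewrite proof would force E1 and E2 to agree under every assignment.
At a=0, b=1: E1 = 0 but E2 = -1; they differ, so no derivation exists.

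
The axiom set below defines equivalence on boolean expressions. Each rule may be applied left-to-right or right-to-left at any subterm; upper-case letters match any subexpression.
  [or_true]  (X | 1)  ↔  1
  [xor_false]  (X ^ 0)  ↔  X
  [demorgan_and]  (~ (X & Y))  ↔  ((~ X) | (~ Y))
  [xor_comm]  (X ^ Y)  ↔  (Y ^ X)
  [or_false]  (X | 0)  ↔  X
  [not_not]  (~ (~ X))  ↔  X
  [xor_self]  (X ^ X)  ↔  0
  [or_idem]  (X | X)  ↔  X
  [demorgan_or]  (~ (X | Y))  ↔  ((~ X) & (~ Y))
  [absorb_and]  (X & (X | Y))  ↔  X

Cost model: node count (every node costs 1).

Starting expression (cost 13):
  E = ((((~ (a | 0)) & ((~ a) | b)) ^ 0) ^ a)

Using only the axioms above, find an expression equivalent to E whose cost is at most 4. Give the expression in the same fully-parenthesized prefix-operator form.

step 1: or_false (→) rewrites (a | 0) into a, now ((((~ a) & ((~ a) | b)) ^ 0) ^ a)
step 2: absorb_and (→) rewrites ((~ a) & ((~ a) | b)) into (~ a), now (((~ a) ^ 0) ^ a)
step 3: xor_false (→) rewrites ((~ a) ^ 0) into (~ a), reaching cost 4 (bound 4)

((~ a) ^ a)   [cost 4]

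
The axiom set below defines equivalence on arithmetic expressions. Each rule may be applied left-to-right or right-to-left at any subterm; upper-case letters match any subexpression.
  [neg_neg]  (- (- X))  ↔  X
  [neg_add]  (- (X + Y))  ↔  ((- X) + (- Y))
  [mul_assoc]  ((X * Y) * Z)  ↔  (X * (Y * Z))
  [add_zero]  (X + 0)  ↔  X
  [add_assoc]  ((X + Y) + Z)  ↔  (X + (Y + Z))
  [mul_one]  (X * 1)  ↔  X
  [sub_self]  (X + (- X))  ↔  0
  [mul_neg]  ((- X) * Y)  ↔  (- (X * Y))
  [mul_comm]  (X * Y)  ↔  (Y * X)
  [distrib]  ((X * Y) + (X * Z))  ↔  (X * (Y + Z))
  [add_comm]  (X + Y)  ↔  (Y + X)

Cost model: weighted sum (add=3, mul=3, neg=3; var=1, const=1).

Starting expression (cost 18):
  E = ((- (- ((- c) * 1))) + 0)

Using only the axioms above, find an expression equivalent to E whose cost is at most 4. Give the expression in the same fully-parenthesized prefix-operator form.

(- c)   [cost 4]

step 1: mul_one (→) rewrites ((- c) * 1) into (- c), now ((- (- (- c))) + 0)
step 2: add_zero (→) rewrites ((- (- (- c))) + 0) into (- (- (- c)))
step 3: neg_neg (→) rewrites (- (- (- c))) into (- c), reaching cost 4 (bound 4)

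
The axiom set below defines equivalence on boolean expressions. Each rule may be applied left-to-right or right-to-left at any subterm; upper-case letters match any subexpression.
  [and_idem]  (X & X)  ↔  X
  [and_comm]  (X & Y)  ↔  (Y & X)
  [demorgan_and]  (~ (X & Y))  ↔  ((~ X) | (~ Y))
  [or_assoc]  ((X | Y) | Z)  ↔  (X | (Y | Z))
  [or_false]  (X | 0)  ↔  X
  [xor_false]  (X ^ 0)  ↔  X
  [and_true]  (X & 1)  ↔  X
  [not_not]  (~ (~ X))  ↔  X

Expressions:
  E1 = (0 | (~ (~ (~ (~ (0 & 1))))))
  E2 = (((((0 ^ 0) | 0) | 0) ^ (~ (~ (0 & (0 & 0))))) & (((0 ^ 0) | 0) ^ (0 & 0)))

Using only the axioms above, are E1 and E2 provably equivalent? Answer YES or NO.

(1) (~ (~ (~ (0 & 1))))  =[not_not →]=  (~ (0 & 1))    ⊢ (0 | (~ (~ (0 & 1))))
(2) (0 & 1)  =[and_true →]=  0    ⊢ (0 | (~ (~ 0)))
(3) (~ (~ 0))  =[not_not →]=  0    ⊢ (0 | 0)
(4) (0 | 0)  =[xor_false ←]=  ((0 | 0) ^ 0)
(5) 0  =[xor_false ←]=  (0 ^ 0)    ⊢ (((0 ^ 0) | 0) ^ 0)
(6) 0  =[and_idem ←]=  (0 & 0)    ⊢ (((0 ^ 0) | 0) ^ (0 & 0))
(7) (((0 ^ 0) | 0) ^ (0 & 0))  =[and_idem ←]=  ((((0 ^ 0) | 0) ^ (0 & 0)) & (((0 ^ 0) | 0) ^ (0 & 0)))
(8) ((0 ^ 0) | 0)  =[or_false ←]=  (((0 ^ 0) | 0) | 0)    ⊢ (((((0 ^ 0) | 0) | 0) ^ (0 & 0)) & (((0 ^ 0) | 0) ^ (0 & 0)))
(9) 0  =[and_idem ←]=  (0 & 0)    ⊢ (((((0 ^ 0) | 0) | 0) ^ (0 & (0 & 0))) & (((0 ^ 0) | 0) ^ (0 & 0)))
(10) (0 & (0 & 0))  =[not_not ←]=  (~ (~ (0 & (0 & 0))))    ⊢ E2

YES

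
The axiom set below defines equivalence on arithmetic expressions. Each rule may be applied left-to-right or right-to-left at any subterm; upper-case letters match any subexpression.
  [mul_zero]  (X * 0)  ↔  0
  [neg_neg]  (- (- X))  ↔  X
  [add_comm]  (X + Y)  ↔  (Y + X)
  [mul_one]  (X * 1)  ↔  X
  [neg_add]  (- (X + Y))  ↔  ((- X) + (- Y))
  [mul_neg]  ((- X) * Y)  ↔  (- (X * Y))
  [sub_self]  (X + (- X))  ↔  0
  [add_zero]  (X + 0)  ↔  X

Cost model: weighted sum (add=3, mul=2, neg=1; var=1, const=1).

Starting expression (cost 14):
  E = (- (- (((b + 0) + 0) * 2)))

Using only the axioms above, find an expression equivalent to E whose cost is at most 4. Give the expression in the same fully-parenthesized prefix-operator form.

1. [add_zero →] ((b + 0) + 0)  →  (b + 0);  E = (- (- ((b + 0) * 2)))
2. [neg_neg →] (- (- ((b + 0) * 2)))  →  ((b + 0) * 2)
3. [add_zero →] (b + 0)  →  b;  cost 4 ≤ 4, done

(b * 2)   [cost 4]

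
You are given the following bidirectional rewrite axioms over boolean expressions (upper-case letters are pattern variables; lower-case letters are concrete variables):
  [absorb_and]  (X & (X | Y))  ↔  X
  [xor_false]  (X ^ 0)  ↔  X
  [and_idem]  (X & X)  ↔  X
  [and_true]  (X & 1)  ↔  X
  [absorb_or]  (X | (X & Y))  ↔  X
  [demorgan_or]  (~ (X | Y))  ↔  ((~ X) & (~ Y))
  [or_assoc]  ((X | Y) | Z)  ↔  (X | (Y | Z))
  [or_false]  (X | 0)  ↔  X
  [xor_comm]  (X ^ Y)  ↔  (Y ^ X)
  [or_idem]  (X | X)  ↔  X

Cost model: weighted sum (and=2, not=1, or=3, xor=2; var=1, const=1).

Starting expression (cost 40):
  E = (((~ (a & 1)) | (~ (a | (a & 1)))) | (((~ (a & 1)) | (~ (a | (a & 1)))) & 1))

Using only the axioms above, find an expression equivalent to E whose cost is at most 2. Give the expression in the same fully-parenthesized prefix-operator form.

(~ a)   [cost 2]

1. [absorb_or →] (((~ (a & 1)) | (~ (a | (a & 1)))) | (((~ (a & 1)) | (~ (a | (a & 1)))) & 1))  →  ((~ (a & 1)) | (~ (a | (a & 1))))
2. [and_true →] (a & 1)  →  a;  E = ((~ a) | (~ (a | (a & 1))))
3. [absorb_or →] (a | (a & 1))  →  a;  E = ((~ a) | (~ a))
4. [or_idem →] ((~ a) | (~ a))  →  (~ a);  cost 2 ≤ 2, done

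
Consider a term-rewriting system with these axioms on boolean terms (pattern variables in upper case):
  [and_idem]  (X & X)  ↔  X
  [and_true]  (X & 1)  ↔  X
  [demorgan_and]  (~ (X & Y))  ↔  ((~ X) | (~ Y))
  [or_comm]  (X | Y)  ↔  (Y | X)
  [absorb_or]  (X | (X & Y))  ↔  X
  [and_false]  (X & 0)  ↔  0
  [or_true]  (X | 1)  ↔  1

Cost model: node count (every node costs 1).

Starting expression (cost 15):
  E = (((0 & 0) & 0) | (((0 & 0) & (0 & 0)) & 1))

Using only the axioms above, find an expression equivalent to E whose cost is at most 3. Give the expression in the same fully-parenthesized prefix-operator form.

(0 & 0)   [cost 3]

step 1: and_idem (→) rewrites ((0 & 0) & (0 & 0)) into (0 & 0), now (((0 & 0) & 0) | ((0 & 0) & 1))
step 2: and_idem (→) rewrites (0 & 0) into 0, now ((0 & 0) | ((0 & 0) & 1))
step 3: absorb_or (→) rewrites ((0 & 0) | ((0 & 0) & 1)) into (0 & 0), reaching cost 3 (bound 3)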